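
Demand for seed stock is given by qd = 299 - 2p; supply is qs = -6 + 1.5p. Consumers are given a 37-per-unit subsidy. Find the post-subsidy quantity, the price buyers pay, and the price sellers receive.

Pre-subsidy: 299 - 2p = -6 + 1.5p gives p* = 610/7, q* = 873/7.
With the rebate, buyers effectively pay pb = ps − 37, where ps is the price sellers receive.
Demand in terms of ps becomes qd = 299 − 2(ps − 37) = 373 - 2ps. Setting this equal to supply: 373 - 2ps = -6 + 1.5ps, so ps = 758/7.
Buyers pay pb = 758/7 − 37 = 499/7; q' = -6 + 1.5·(758/7) = 1095/7.

q' = 1095/7; buyers pay 499/7; sellers receive 758/7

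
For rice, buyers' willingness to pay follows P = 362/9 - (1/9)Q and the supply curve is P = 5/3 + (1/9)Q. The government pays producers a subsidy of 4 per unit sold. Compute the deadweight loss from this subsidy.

Deadweight loss = 36

Pre-subsidy: 362/9 - (1/9)Q = 5/3 + (1/9)Q gives Q* = 173.5 and P* = 377/18.
With the subsidy, sellers receive Ps = Pb + 4 for each unit, where Pb is the price buyers pay.
On the curves, Pb = 362/9 - (1/9)Q and Ps = 5/3 + (1/9)Q; the wedge Ps − Pb = 4 gives 5/3 + (1/9)Q − (362/9 - (1/9)Q) = 4, so Q' = 191.5.
Then Pb = 362/9 − (1/9)·191.5 = 341/18 and Ps = 5/3 + (1/9)·191.5 = 413/18.
The subsidy expands output by 191.5 − 173.5 = 18 past the efficient level; on those units the gap between marginal cost and willingness to pay runs from 0 up to 4.
DWL = ½ × 4 × 18 = 36.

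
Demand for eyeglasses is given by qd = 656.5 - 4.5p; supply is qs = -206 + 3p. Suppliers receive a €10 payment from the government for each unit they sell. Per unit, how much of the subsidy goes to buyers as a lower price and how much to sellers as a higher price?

Pre-subsidy: 656.5 - 4.5p = -206 + 3p gives p* = 115, q* = 139.
With the subsidy, sellers receive ps = pb + 10 for each unit, where pb is the price buyers pay.
Supply in terms of pb becomes qs = -206 + 3(pb + 10) = -176 + 3pb. Setting this equal to demand: 656.5 - 4.5pb = -176 + 3pb, so pb = 111.
Sellers receive ps = 111 + 10 = 121; q' = 656.5 − 4.5·111 = 157.
Buyers' price falls by p* − pb = 115 − 111 = 4; sellers' price rises by ps − p* = 121 − 115 = 6.

Buyers gain €4 per unit; sellers gain €6 per unit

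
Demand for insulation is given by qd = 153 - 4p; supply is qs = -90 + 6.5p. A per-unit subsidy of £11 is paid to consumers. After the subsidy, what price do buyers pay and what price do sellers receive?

Pre-subsidy: 153 - 4p = -90 + 6.5p gives p* = 162/7, q* = 423/7.
With the rebate, buyers effectively pay pb = ps − 11, where ps is the price sellers receive.
Demand in terms of ps becomes qd = 153 − 4(ps − 11) = 197 - 4ps. Setting this equal to supply: 197 - 4ps = -90 + 6.5ps, so ps = 82/3.
Buyers pay pb = 82/3 − 11 = 49/3; q' = -90 + 6.5·(82/3) = 263/3.

Buyers pay 49/3; sellers receive 82/3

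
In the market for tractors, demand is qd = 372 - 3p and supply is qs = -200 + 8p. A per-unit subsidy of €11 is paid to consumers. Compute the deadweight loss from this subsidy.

Deadweight loss = €132

Pre-subsidy: 372 - 3p = -200 + 8p gives p* = 52, q* = 216.
With the rebate, buyers effectively pay pb = ps − 11, where ps is the price sellers receive.
Demand in terms of ps becomes qd = 372 − 3(ps − 11) = 405 - 3ps. Setting this equal to supply: 405 - 3ps = -200 + 8ps, so ps = 55.
Buyers pay pb = 55 − 11 = 44; q' = -200 + 8·55 = 240.
The subsidy expands output by 240 − 216 = 24 past the efficient level; on those units the gap between marginal cost and willingness to pay runs from 0 up to 11.
DWL = ½ × 11 × 24 = 132.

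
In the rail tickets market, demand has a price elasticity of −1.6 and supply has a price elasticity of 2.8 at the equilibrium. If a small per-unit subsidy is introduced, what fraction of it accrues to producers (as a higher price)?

For a small subsidy around the equilibrium, the benefit split depends on the relative slopes, which at a point are proportional to the elasticities.
Buyer share = εs/(εs + |εd|) = 2.8/(2.8 + 1.6) = 7/11; seller share = |εd|/(εs + |εd|) = 4/11.
So producers capture 4/11 of the subsidy.

Producer share = 4/11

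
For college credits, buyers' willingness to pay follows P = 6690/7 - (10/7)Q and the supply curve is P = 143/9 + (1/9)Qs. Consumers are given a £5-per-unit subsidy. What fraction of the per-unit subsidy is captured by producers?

Pre-subsidy: 6690/7 - (10/7)Q = 143/9 + (1/9)Q gives Q* = 59209/97 and P* = 8120/97.
With the rebate, buyers effectively pay Pb = Ps − 5, where Ps is the price sellers receive.
On the curves, Pb = 6690/7 - (10/7)Q and Ps = 143/9 + (1/9)Q; the wedge Ps − Pb = 5 gives 143/9 + (1/9)Q − (6690/7 - (10/7)Q) = 5, so Q' = 59524/97.
Then Pb = 6690/7 − (10/7)·(59524/97) = 7670/97 and Ps = 143/9 + (1/9)·(59524/97) = 8155/97.
Buyers' price falls by P* − Pb = 8120/97 − 7670/97 = 450/97; sellers' price rises by Ps − P* = 8155/97 − 8120/97 = 35/97.
So producers capture (35/97)/5 = 7/97 of each unit of subsidy.

Producer share = 7/97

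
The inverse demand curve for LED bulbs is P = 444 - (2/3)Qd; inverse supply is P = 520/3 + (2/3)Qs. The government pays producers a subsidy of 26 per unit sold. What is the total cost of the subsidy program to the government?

Pre-subsidy: 444 - (2/3)Q = 520/3 + (2/3)Q gives Q* = 203 and P* = 926/3.
With the subsidy, sellers receive Ps = Pb + 26 for each unit, where Pb is the price buyers pay.
On the curves, Pb = 444 - (2/3)Q and Ps = 520/3 + (2/3)Q; the wedge Ps − Pb = 26 gives 520/3 + (2/3)Q − (444 - (2/3)Q) = 26, so Q' = 222.5.
Then Pb = 444 − (2/3)·222.5 = 887/3 and Ps = 520/3 + (2/3)·222.5 = 965/3.
Government outlay = subsidy × quantity = 26 × 222.5 = 5785.

Government cost = 5785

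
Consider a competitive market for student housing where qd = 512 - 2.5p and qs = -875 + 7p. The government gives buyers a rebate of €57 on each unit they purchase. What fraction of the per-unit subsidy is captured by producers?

Producer share = 5/19

Pre-subsidy: 512 - 2.5p = -875 + 7p gives p* = 146, q* = 147.
With the rebate, buyers effectively pay pb = ps − 57, where ps is the price sellers receive.
Demand in terms of ps becomes qd = 512 − 2.5(ps − 57) = 654.5 - 2.5ps. Setting this equal to supply: 654.5 - 2.5ps = -875 + 7ps, so ps = 161.
Buyers pay pb = 161 − 57 = 104; q' = -875 + 7·161 = 252.
Buyers' price falls by p* − pb = 146 − 104 = 42; sellers' price rises by ps − p* = 161 − 146 = 15.
So producers capture 15/57 = 5/19 of each unit of subsidy.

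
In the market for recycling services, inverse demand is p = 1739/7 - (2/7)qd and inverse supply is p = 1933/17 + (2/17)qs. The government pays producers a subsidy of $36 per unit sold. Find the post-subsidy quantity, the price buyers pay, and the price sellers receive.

q' = 423.25; buyers pay $127.5; sellers receive $163.5

Pre-subsidy: 1739/7 - (2/7)q = 1933/17 + (2/17)q gives q* = 334 and p* = 153.
With the subsidy, sellers receive ps = pb + 36 for each unit, where pb is the price buyers pay.
On the curves, pb = 1739/7 - (2/7)q and ps = 1933/17 + (2/17)q; the wedge ps − pb = 36 gives 1933/17 + (2/17)q − (1739/7 - (2/7)q) = 36, so q' = 423.25.
Then pb = 1739/7 − (2/7)·423.25 = 127.5 and ps = 1933/17 + (2/17)·423.25 = 163.5.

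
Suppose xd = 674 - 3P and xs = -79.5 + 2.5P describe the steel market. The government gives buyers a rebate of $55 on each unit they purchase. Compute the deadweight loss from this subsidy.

Pre-subsidy: 674 - 3P = -79.5 + 2.5P gives P* = 137, x* = 263.
With the rebate, buyers effectively pay Pb = Ps − 55, where Ps is the price sellers receive.
Demand in terms of Ps becomes xd = 674 − 3(Ps − 55) = 839 - 3Ps. Setting this equal to supply: 839 - 3Ps = -79.5 + 2.5Ps, so Ps = 167.
Buyers pay Pb = 167 − 55 = 112; x' = -79.5 + 2.5·167 = 338.
The subsidy expands output by 338 − 263 = 75 past the efficient level; on those units the gap between marginal cost and willingness to pay runs from 0 up to 55.
DWL = ½ × 55 × 75 = 2062.5.

Deadweight loss = $2062.5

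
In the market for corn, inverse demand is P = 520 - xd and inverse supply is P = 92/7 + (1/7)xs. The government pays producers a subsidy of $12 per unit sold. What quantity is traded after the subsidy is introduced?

x' = 454

Pre-subsidy: 520 - x = 92/7 + (1/7)x gives x* = 443.5 and P* = 76.5.
With the subsidy, sellers receive Ps = Pb + 12 for each unit, where Pb is the price buyers pay.
On the curves, Pb = 520 - x and Ps = 92/7 + (1/7)x; the wedge Ps − Pb = 12 gives 92/7 + (1/7)x − (520 - x) = 12, so x' = 454.
Then Pb = 520 − 1·454 = 66 and Ps = 92/7 + (1/7)·454 = 78.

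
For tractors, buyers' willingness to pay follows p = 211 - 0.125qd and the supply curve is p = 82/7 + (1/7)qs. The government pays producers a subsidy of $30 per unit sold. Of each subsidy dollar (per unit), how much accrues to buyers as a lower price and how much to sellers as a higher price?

Pre-subsidy: 211 - 0.125q = 82/7 + (1/7)q gives q* = 744 and p* = 118.
With the subsidy, sellers receive ps = pb + 30 for each unit, where pb is the price buyers pay.
On the curves, pb = 211 - 0.125q and ps = 82/7 + (1/7)q; the wedge ps − pb = 30 gives 82/7 + (1/7)q − (211 - 0.125q) = 30, so q' = 856.
Then pb = 211 − 0.125·856 = 104 and ps = 82/7 + (1/7)·856 = 134.
Buyers' price falls by p* − pb = 118 − 104 = 14; sellers' price rises by ps − p* = 134 − 118 = 16.

Buyers gain $14 per unit; sellers gain $16 per unit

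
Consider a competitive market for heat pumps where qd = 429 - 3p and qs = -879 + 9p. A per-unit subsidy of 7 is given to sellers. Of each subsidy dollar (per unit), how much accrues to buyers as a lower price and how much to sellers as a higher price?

Pre-subsidy: 429 - 3p = -879 + 9p gives p* = 109, q* = 102.
With the subsidy, sellers receive ps = pb + 7 for each unit, where pb is the price buyers pay.
Supply in terms of pb becomes qs = -879 + 9(pb + 7) = -816 + 9pb. Setting this equal to demand: 429 - 3pb = -816 + 9pb, so pb = 103.75.
Sellers receive ps = 103.75 + 7 = 110.75; q' = 429 − 3·103.75 = 117.75.
Buyers' price falls by p* − pb = 109 − 103.75 = 5.25; sellers' price rises by ps − p* = 110.75 − 109 = 1.75.

Buyers gain 5.25 per unit; sellers gain 1.75 per unit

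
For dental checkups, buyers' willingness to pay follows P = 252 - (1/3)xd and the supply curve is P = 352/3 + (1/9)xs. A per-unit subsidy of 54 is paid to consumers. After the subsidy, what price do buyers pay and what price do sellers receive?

Buyers pay 110.5; sellers receive 164.5

Pre-subsidy: 252 - (1/3)x = 352/3 + (1/9)x gives x* = 303 and P* = 151.
With the rebate, buyers effectively pay Pb = Ps − 54, where Ps is the price sellers receive.
On the curves, Pb = 252 - (1/3)x and Ps = 352/3 + (1/9)x; the wedge Ps − Pb = 54 gives 352/3 + (1/9)x − (252 - (1/3)x) = 54, so x' = 424.5.
Then Pb = 252 − (1/3)·424.5 = 110.5 and Ps = 352/3 + (1/9)·424.5 = 164.5.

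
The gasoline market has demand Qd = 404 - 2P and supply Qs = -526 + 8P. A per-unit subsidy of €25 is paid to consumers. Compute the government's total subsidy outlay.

Government cost = €6450

Pre-subsidy: 404 - 2P = -526 + 8P gives P* = 93, Q* = 218.
With the rebate, buyers effectively pay Pb = Ps − 25, where Ps is the price sellers receive.
Demand in terms of Ps becomes Qd = 404 − 2(Ps − 25) = 454 - 2Ps. Setting this equal to supply: 454 - 2Ps = -526 + 8Ps, so Ps = 98.
Buyers pay Pb = 98 − 25 = 73; Q' = -526 + 8·98 = 258.
Government outlay = subsidy × quantity = 25 × 258 = 6450.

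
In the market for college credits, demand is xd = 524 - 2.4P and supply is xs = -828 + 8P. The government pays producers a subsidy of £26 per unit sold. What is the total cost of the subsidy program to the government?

Government cost = £6760

Pre-subsidy: 524 - 2.4P = -828 + 8P gives P* = 130, x* = 212.
With the subsidy, sellers receive Ps = Pb + 26 for each unit, where Pb is the price buyers pay.
Supply in terms of Pb becomes xs = -828 + 8(Pb + 26) = -620 + 8Pb. Setting this equal to demand: 524 - 2.4Pb = -620 + 8Pb, so Pb = 110.
Sellers receive Ps = 110 + 26 = 136; x' = 524 − 2.4·110 = 260.
Government outlay = subsidy × quantity = 26 × 260 = 6760.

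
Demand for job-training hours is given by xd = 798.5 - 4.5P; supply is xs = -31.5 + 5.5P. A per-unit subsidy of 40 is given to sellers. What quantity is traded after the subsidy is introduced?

Pre-subsidy: 798.5 - 4.5P = -31.5 + 5.5P gives P* = 83, x* = 425.
With the subsidy, sellers receive Ps = Pb + 40 for each unit, where Pb is the price buyers pay.
Supply in terms of Pb becomes xs = -31.5 + 5.5(Pb + 40) = 188.5 + 5.5Pb. Setting this equal to demand: 798.5 - 4.5Pb = 188.5 + 5.5Pb, so Pb = 61.
Sellers receive Ps = 61 + 40 = 101; x' = 798.5 − 4.5·61 = 524.

x' = 524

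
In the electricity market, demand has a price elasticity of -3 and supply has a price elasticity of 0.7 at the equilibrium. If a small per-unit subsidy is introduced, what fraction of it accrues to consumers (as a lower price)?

Consumer share = 7/37

For a small subsidy around the equilibrium, the benefit split depends on the relative slopes, which at a point are proportional to the elasticities.
Buyer share = εs/(εs + |εd|) = 0.7/(0.7 + 3) = 7/37; seller share = |εd|/(εs + |εd|) = 30/37.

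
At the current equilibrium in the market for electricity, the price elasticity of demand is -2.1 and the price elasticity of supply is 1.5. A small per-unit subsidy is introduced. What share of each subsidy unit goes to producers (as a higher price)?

For a small subsidy around the equilibrium, the benefit split depends on the relative slopes, which at a point are proportional to the elasticities.
Buyer share = εs/(εs + |εd|) = 1.5/(1.5 + 2.1) = 5/12; seller share = |εd|/(εs + |εd|) = 7/12.
So producers capture 7/12 of the subsidy.

Producer share = 7/12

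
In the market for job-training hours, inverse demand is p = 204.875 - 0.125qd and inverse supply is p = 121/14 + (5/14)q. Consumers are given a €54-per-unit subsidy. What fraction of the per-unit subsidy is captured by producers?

Pre-subsidy: 204.875 - 0.125q = 121/14 + (5/14)q gives q* = 407 and p* = 154.
With the rebate, buyers effectively pay pb = ps − 54, where ps is the price sellers receive.
On the curves, pb = 204.875 - 0.125q and ps = 121/14 + (5/14)q; the wedge ps − pb = 54 gives 121/14 + (5/14)q − (204.875 - 0.125q) = 54, so q' = 519.
Then pb = 204.875 − 0.125·519 = 140 and ps = 121/14 + (5/14)·519 = 194.
Buyers' price falls by p* − pb = 154 − 140 = 14; sellers' price rises by ps − p* = 194 − 154 = 40.
So producers capture 40/54 = 20/27 of each unit of subsidy.

Producer share = 20/27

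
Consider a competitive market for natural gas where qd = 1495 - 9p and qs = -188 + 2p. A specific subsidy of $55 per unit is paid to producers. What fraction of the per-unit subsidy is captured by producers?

Pre-subsidy: 1495 - 9p = -188 + 2p gives p* = 153, q* = 118.
With the subsidy, sellers receive ps = pb + 55 for each unit, where pb is the price buyers pay.
Supply in terms of pb becomes qs = -188 + 2(pb + 55) = -78 + 2pb. Setting this equal to demand: 1495 - 9pb = -78 + 2pb, so pb = 143.
Sellers receive ps = 143 + 55 = 198; q' = 1495 − 9·143 = 208.
Buyers' price falls by p* − pb = 153 − 143 = 10; sellers' price rises by ps − p* = 198 − 153 = 45.
So producers capture 45/55 = 9/11 of each unit of subsidy.

Producer share = 9/11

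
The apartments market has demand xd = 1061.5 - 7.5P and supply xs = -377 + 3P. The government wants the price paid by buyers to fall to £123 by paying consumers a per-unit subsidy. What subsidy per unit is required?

Required subsidy s = £49 per unit

At a buyer price of 123, quantity demanded is 1061.5 − 7.5·123 = 139.
Sellers supply 139 only when they receive Ps with -377 + 3·Ps = 139, i.e. Ps = 172.
s = Ps − Pb = 172 − 123 = 49.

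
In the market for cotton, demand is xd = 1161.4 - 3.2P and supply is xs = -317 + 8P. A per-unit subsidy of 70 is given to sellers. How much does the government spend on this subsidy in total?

Government cost = 62930

Pre-subsidy: 1161.4 - 3.2P = -317 + 8P gives P* = 132, x* = 739.
With the subsidy, sellers receive Ps = Pb + 70 for each unit, where Pb is the price buyers pay.
Supply in terms of Pb becomes xs = -317 + 8(Pb + 70) = 243 + 8Pb. Setting this equal to demand: 1161.4 - 3.2Pb = 243 + 8Pb, so Pb = 82.
Sellers receive Ps = 82 + 70 = 152; x' = 1161.4 − 3.2·82 = 899.
Government outlay = subsidy × quantity = 70 × 899 = 62930.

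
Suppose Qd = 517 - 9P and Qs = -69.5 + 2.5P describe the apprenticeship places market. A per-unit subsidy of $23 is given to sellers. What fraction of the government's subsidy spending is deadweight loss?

Pre-subsidy: 517 - 9P = -69.5 + 2.5P gives P* = 51, Q* = 58.
With the subsidy, sellers receive Ps = Pb + 23 for each unit, where Pb is the price buyers pay.
Supply in terms of Pb becomes Qs = -69.5 + 2.5(Pb + 23) = -12 + 2.5Pb. Setting this equal to demand: 517 - 9Pb = -12 + 2.5Pb, so Pb = 46.
Sellers receive Ps = 46 + 23 = 69; Q' = 517 − 9·46 = 103.
ΔCS = ½(58 + 103)(51 − 46) = 402.5; ΔPS = ½(58 + 103)(69 − 51) = 1449.
Government spending = 23 × 103 = 2369.
DWL = ½ × 23 × (103 − 58) = 517.5; fraction = 517.5 / 2369 = 45/206.

DWL / government spending = 45/206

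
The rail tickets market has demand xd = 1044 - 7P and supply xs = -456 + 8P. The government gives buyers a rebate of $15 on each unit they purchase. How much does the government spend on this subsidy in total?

Government cost = $6000

Pre-subsidy: 1044 - 7P = -456 + 8P gives P* = 100, x* = 344.
With the rebate, buyers effectively pay Pb = Ps − 15, where Ps is the price sellers receive.
Demand in terms of Ps becomes xd = 1044 − 7(Ps − 15) = 1149 - 7Ps. Setting this equal to supply: 1149 - 7Ps = -456 + 8Ps, so Ps = 107.
Buyers pay Pb = 107 − 15 = 92; x' = -456 + 8·107 = 400.
Government outlay = subsidy × quantity = 15 × 400 = 6000.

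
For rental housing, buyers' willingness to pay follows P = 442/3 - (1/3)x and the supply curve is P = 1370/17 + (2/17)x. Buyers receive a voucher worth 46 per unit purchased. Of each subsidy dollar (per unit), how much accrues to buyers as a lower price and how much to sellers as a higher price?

Pre-subsidy: 442/3 - (1/3)x = 1370/17 + (2/17)x gives x* = 148 and P* = 98.
With the rebate, buyers effectively pay Pb = Ps − 46, where Ps is the price sellers receive.
On the curves, Pb = 442/3 - (1/3)x and Ps = 1370/17 + (2/17)x; the wedge Ps − Pb = 46 gives 1370/17 + (2/17)x − (442/3 - (1/3)x) = 46, so x' = 250.
Then Pb = 442/3 − (1/3)·250 = 64 and Ps = 1370/17 + (2/17)·250 = 110.
Buyers' price falls by P* − Pb = 98 − 64 = 34; sellers' price rises by Ps − P* = 110 − 98 = 12.

Buyers gain 34 per unit; sellers gain 12 per unit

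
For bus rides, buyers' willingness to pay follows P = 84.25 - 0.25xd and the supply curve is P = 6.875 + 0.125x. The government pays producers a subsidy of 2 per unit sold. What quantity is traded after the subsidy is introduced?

x' = 635/3

Pre-subsidy: 84.25 - 0.25x = 6.875 + 0.125x gives x* = 619/3 and P* = 98/3.
With the subsidy, sellers receive Ps = Pb + 2 for each unit, where Pb is the price buyers pay.
On the curves, Pb = 84.25 - 0.25x and Ps = 6.875 + 0.125x; the wedge Ps − Pb = 2 gives 6.875 + 0.125x − (84.25 - 0.25x) = 2, so x' = 635/3.
Then Pb = 84.25 − 0.25·(635/3) = 94/3 and Ps = 6.875 + 0.125·(635/3) = 100/3.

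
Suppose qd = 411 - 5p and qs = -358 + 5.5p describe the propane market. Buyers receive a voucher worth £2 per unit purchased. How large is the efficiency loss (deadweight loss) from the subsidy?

Deadweight loss = 110/21

Pre-subsidy: 411 - 5p = -358 + 5.5p gives p* = 1538/21, q* = 941/21.
With the rebate, buyers effectively pay pb = ps − 2, where ps is the price sellers receive.
Demand in terms of ps becomes qd = 411 − 5(ps − 2) = 421 - 5ps. Setting this equal to supply: 421 - 5ps = -358 + 5.5ps, so ps = 1558/21.
Buyers pay pb = 1558/21 − 2 = 1516/21; q' = -358 + 5.5·(1558/21) = 1051/21.
The subsidy expands output by 1051/21 − 941/21 = 110/21 past the efficient level; on those units the gap between marginal cost and willingness to pay runs from 0 up to 2.
DWL = ½ × 2 × 110/21 = 110/21.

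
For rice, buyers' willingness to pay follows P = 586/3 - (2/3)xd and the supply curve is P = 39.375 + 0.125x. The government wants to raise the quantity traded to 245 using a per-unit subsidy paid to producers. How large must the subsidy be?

Required subsidy s = 38 per unit

At x = 245, from the demand curve buyers pay Pb = 586/3 − (2/3)·245 = 32; from the supply curve sellers need Ps = 39.375 + 0.125·245 = 70.
The subsidy must fill the gap: s = Ps − Pb = 70 − 32 = 38.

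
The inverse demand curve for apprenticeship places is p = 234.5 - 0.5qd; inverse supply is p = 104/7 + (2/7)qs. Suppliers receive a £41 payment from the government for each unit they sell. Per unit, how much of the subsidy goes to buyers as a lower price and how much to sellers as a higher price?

Buyers gain 287/11 per unit; sellers gain 164/11 per unit

Pre-subsidy: 234.5 - 0.5q = 104/7 + (2/7)q gives q* = 3075/11 and p* = 1042/11.
With the subsidy, sellers receive ps = pb + 41 for each unit, where pb is the price buyers pay.
On the curves, pb = 234.5 - 0.5q and ps = 104/7 + (2/7)q; the wedge ps − pb = 41 gives 104/7 + (2/7)q − (234.5 - 0.5q) = 41, so q' = 3649/11.
Then pb = 234.5 − 0.5·(3649/11) = 755/11 and ps = 104/7 + (2/7)·(3649/11) = 1206/11.
Buyers' price falls by p* − pb = 1042/11 − 755/11 = 287/11; sellers' price rises by ps − p* = 1206/11 − 1042/11 = 164/11.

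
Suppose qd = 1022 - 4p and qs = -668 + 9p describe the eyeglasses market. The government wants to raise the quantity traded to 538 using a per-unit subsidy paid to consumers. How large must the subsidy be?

Required subsidy s = 13 per unit

At q = 538, invert demand for the buyer price: pb = (1022 − 538)/4 = 121; invert supply for the seller price: ps = (538 − (-668))/9 = 134.
The subsidy must fill the gap: s = ps − pb = 134 − 121 = 13.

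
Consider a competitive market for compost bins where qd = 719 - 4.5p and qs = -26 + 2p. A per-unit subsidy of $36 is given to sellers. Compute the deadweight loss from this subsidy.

Deadweight loss = 11664/13

Pre-subsidy: 719 - 4.5p = -26 + 2p gives p* = 1490/13, q* = 2642/13.
With the subsidy, sellers receive ps = pb + 36 for each unit, where pb is the price buyers pay.
Supply in terms of pb becomes qs = -26 + 2(pb + 36) = 46 + 2pb. Setting this equal to demand: 719 - 4.5pb = 46 + 2pb, so pb = 1346/13.
Sellers receive ps = 1346/13 + 36 = 1814/13; q' = 719 − 4.5·(1346/13) = 3290/13.
The subsidy expands output by 3290/13 − 2642/13 = 648/13 past the efficient level; on those units the gap between marginal cost and willingness to pay runs from 0 up to 36.
DWL = ½ × 36 × 648/13 = 11664/13.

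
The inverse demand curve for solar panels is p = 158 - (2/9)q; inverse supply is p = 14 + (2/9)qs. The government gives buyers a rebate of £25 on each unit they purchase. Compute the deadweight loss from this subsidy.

Pre-subsidy: 158 - (2/9)q = 14 + (2/9)q gives q* = 324 and p* = 86.
With the rebate, buyers effectively pay pb = ps − 25, where ps is the price sellers receive.
On the curves, pb = 158 - (2/9)q and ps = 14 + (2/9)q; the wedge ps − pb = 25 gives 14 + (2/9)q − (158 - (2/9)q) = 25, so q' = 380.25.
Then pb = 158 − (2/9)·380.25 = 73.5 and ps = 14 + (2/9)·380.25 = 98.5.
The subsidy expands output by 380.25 − 324 = 56.25 past the efficient level; on those units the gap between marginal cost and willingness to pay runs from 0 up to 25.
DWL = ½ × 25 × 56.25 = 703.125.

Deadweight loss = £703.125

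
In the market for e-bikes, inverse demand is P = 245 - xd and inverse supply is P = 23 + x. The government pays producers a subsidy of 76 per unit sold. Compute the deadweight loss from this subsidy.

Deadweight loss = 1444

Pre-subsidy: 245 - x = 23 + x gives x* = 111 and P* = 134.
With the subsidy, sellers receive Ps = Pb + 76 for each unit, where Pb is the price buyers pay.
On the curves, Pb = 245 - x and Ps = 23 + x; the wedge Ps − Pb = 76 gives 23 + x − (245 - x) = 76, so x' = 149.
Then Pb = 245 − 1·149 = 96 and Ps = 23 + 1·149 = 172.
The subsidy expands output by 149 − 111 = 38 past the efficient level; on those units the gap between marginal cost and willingness to pay runs from 0 up to 76.
DWL = ½ × 76 × 38 = 1444.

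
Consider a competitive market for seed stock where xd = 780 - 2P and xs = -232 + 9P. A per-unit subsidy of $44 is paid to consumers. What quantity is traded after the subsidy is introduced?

x' = 668

Pre-subsidy: 780 - 2P = -232 + 9P gives P* = 92, x* = 596.
With the rebate, buyers effectively pay Pb = Ps − 44, where Ps is the price sellers receive.
Demand in terms of Ps becomes xd = 780 − 2(Ps − 44) = 868 - 2Ps. Setting this equal to supply: 868 - 2Ps = -232 + 9Ps, so Ps = 100.
Buyers pay Pb = 100 − 44 = 56; x' = -232 + 9·100 = 668.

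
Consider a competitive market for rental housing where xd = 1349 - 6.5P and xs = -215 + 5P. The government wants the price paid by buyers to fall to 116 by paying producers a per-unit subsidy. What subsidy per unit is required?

Required subsidy s = 46 per unit

At a buyer price of 116, quantity demanded is 1349 − 6.5·116 = 595.
Sellers supply 595 only when they receive Ps with -215 + 5·Ps = 595, i.e. Ps = 162.
s = Ps − Pb = 162 − 116 = 46.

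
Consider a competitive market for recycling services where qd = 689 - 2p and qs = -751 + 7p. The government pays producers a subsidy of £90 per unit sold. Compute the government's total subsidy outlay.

Pre-subsidy: 689 - 2p = -751 + 7p gives p* = 160, q* = 369.
With the subsidy, sellers receive ps = pb + 90 for each unit, where pb is the price buyers pay.
Supply in terms of pb becomes qs = -751 + 7(pb + 90) = -121 + 7pb. Setting this equal to demand: 689 - 2pb = -121 + 7pb, so pb = 90.
Sellers receive ps = 90 + 90 = 180; q' = 689 − 2·90 = 509.
Government outlay = subsidy × quantity = 90 × 509 = 45810.

Government cost = £45810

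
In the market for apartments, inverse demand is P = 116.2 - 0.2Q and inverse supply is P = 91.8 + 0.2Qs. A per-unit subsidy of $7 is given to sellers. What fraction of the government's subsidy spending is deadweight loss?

DWL / government spending = 35/314

Pre-subsidy: 116.2 - 0.2Q = 91.8 + 0.2Q gives Q* = 61 and P* = 104.
With the subsidy, sellers receive Ps = Pb + 7 for each unit, where Pb is the price buyers pay.
On the curves, Pb = 116.2 - 0.2Q and Ps = 91.8 + 0.2Q; the wedge Ps − Pb = 7 gives 91.8 + 0.2Q − (116.2 - 0.2Q) = 7, so Q' = 78.5.
Then Pb = 116.2 − 0.2·78.5 = 100.5 and Ps = 91.8 + 0.2·78.5 = 107.5.
ΔCS = ½(61 + 78.5)(104 − 100.5) = 244.125; ΔPS = ½(61 + 78.5)(107.5 − 104) = 244.125.
Government spending = 7 × 78.5 = 549.5.
DWL = ½ × 7 × (78.5 − 61) = 61.25; fraction = 61.25 / 549.5 = 35/314.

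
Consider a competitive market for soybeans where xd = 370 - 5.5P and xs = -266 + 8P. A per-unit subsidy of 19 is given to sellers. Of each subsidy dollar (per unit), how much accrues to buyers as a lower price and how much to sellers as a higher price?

Buyers gain 304/27 per unit; sellers gain 209/27 per unit

Pre-subsidy: 370 - 5.5P = -266 + 8P gives P* = 424/9, x* = 998/9.
With the subsidy, sellers receive Ps = Pb + 19 for each unit, where Pb is the price buyers pay.
Supply in terms of Pb becomes xs = -266 + 8(Pb + 19) = -114 + 8Pb. Setting this equal to demand: 370 - 5.5Pb = -114 + 8Pb, so Pb = 968/27.
Sellers receive Ps = 968/27 + 19 = 1481/27; x' = 370 − 5.5·(968/27) = 4666/27.
Buyers' price falls by P* − Pb = 424/9 − 968/27 = 304/27; sellers' price rises by Ps − P* = 1481/27 − 424/9 = 209/27.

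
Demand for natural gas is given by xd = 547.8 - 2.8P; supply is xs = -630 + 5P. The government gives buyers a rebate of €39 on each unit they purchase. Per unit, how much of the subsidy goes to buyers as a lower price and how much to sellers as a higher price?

Pre-subsidy: 547.8 - 2.8P = -630 + 5P gives P* = 151, x* = 125.
With the rebate, buyers effectively pay Pb = Ps − 39, where Ps is the price sellers receive.
Demand in terms of Ps becomes xd = 547.8 − 2.8(Ps − 39) = 657 - 2.8Ps. Setting this equal to supply: 657 - 2.8Ps = -630 + 5Ps, so Ps = 165.
Buyers pay Pb = 165 − 39 = 126; x' = -630 + 5·165 = 195.
Buyers' price falls by P* − Pb = 151 − 126 = 25; sellers' price rises by Ps − P* = 165 − 151 = 14.

Buyers gain €25 per unit; sellers gain €14 per unit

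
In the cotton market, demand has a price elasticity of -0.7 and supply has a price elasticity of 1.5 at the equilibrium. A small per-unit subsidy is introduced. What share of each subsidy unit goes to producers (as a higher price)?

For a small subsidy around the equilibrium, the benefit split depends on the relative slopes, which at a point are proportional to the elasticities.
Buyer share = εs/(εs + |εd|) = 1.5/(1.5 + 0.7) = 15/22; seller share = |εd|/(εs + |εd|) = 7/22.
So producers capture 7/22 of the subsidy.

Producer share = 7/22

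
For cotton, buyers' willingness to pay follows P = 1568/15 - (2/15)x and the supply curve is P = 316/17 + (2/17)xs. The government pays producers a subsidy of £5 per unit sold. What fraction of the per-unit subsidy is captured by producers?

Pre-subsidy: 1568/15 - (2/15)x = 316/17 + (2/17)x gives x* = 342.4375 and P* = 58.875.
With the subsidy, sellers receive Ps = Pb + 5 for each unit, where Pb is the price buyers pay.
On the curves, Pb = 1568/15 - (2/15)x and Ps = 316/17 + (2/17)x; the wedge Ps − Pb = 5 gives 316/17 + (2/17)x − (1568/15 - (2/15)x) = 5, so x' = 362.359375.
Then Pb = 1568/15 − (2/15)·362.359375 = 56.21875 and Ps = 316/17 + (2/17)·362.359375 = 61.21875.
Buyers' price falls by P* − Pb = 58.875 − 56.21875 = 2.65625; sellers' price rises by Ps − P* = 61.21875 − 58.875 = 2.34375.
So producers capture 2.34375/5 = 0.46875 of each unit of subsidy.

Producer share = 0.46875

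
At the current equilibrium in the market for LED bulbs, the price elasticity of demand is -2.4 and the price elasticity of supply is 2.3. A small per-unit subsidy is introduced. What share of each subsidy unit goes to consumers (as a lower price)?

Consumer share = 23/47

For a small subsidy around the equilibrium, the benefit split depends on the relative slopes, which at a point are proportional to the elasticities.
Buyer share = εs/(εs + |εd|) = 2.3/(2.3 + 2.4) = 23/47; seller share = |εd|/(εs + |εd|) = 24/47.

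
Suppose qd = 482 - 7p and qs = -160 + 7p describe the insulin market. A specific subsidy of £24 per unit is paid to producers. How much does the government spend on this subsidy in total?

Government cost = £5880

Pre-subsidy: 482 - 7p = -160 + 7p gives p* = 321/7, q* = 161.
With the subsidy, sellers receive ps = pb + 24 for each unit, where pb is the price buyers pay.
Supply in terms of pb becomes qs = -160 + 7(pb + 24) = 8 + 7pb. Setting this equal to demand: 482 - 7pb = 8 + 7pb, so pb = 237/7.
Sellers receive ps = 237/7 + 24 = 405/7; q' = 482 − 7·(237/7) = 245.
Government outlay = subsidy × quantity = 24 × 245 = 5880.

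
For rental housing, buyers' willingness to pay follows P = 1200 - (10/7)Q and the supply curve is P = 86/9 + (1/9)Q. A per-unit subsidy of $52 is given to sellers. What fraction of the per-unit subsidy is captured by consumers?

Pre-subsidy: 1200 - (10/7)Q = 86/9 + (1/9)Q gives Q* = 74998/97 and P* = 9260/97.
With the subsidy, sellers receive Ps = Pb + 52 for each unit, where Pb is the price buyers pay.
On the curves, Pb = 1200 - (10/7)Q and Ps = 86/9 + (1/9)Q; the wedge Ps − Pb = 52 gives 86/9 + (1/9)Q − (1200 - (10/7)Q) = 52, so Q' = 78274/97.
Then Pb = 1200 − (10/7)·(78274/97) = 4580/97 and Ps = 86/9 + (1/9)·(78274/97) = 9624/97.
Buyers' price falls by P* − Pb = 9260/97 − 4580/97 = 4680/97; sellers' price rises by Ps − P* = 9624/97 − 9260/97 = 364/97.
So consumers capture (4680/97)/52 = 90/97 of each unit of subsidy.

Consumer share = 90/97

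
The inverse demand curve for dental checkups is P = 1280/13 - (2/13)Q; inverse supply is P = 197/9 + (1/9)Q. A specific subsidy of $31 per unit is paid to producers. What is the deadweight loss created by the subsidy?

Deadweight loss = $1813.5

Pre-subsidy: 1280/13 - (2/13)Q = 197/9 + (1/9)Q gives Q* = 289 and P* = 54.
With the subsidy, sellers receive Ps = Pb + 31 for each unit, where Pb is the price buyers pay.
On the curves, Pb = 1280/13 - (2/13)Q and Ps = 197/9 + (1/9)Q; the wedge Ps − Pb = 31 gives 197/9 + (1/9)Q − (1280/13 - (2/13)Q) = 31, so Q' = 406.
Then Pb = 1280/13 − (2/13)·406 = 36 and Ps = 197/9 + (1/9)·406 = 67.
The subsidy expands output by 406 − 289 = 117 past the efficient level; on those units the gap between marginal cost and willingness to pay runs from 0 up to 31.
DWL = ½ × 31 × 117 = 1813.5.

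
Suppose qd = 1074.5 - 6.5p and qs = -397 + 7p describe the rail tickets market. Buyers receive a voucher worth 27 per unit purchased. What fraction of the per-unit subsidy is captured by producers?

Producer share = 13/27

Pre-subsidy: 1074.5 - 6.5p = -397 + 7p gives p* = 109, q* = 366.
With the rebate, buyers effectively pay pb = ps − 27, where ps is the price sellers receive.
Demand in terms of ps becomes qd = 1074.5 − 6.5(ps − 27) = 1250 - 6.5ps. Setting this equal to supply: 1250 - 6.5ps = -397 + 7ps, so ps = 122.
Buyers pay pb = 122 − 27 = 95; q' = -397 + 7·122 = 457.
Buyers' price falls by p* − pb = 109 − 95 = 14; sellers' price rises by ps − p* = 122 − 109 = 13.
So producers capture 13/27 = 13/27 of each unit of subsidy.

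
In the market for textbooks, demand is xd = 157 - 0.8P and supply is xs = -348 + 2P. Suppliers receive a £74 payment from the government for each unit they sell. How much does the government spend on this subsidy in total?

Pre-subsidy: 157 - 0.8P = -348 + 2P gives P* = 2525/14, x* = 89/7.
With the subsidy, sellers receive Ps = Pb + 74 for each unit, where Pb is the price buyers pay.
Supply in terms of Pb becomes xs = -348 + 2(Pb + 74) = -200 + 2Pb. Setting this equal to demand: 157 - 0.8Pb = -200 + 2Pb, so Pb = 127.5.
Sellers receive Ps = 127.5 + 74 = 201.5; x' = 157 − 0.8·127.5 = 55.
Government outlay = subsidy × quantity = 74 × 55 = 4070.

Government cost = £4070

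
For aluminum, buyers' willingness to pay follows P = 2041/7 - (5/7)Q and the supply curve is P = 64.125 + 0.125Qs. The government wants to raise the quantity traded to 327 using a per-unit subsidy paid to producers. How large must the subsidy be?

At Q = 327, from the demand curve buyers pay Pb = 2041/7 − (5/7)·327 = 58; from the supply curve sellers need Ps = 64.125 + 0.125·327 = 105.
The subsidy must fill the gap: s = Ps − Pb = 105 − 58 = 47.

Required subsidy s = 47 per unit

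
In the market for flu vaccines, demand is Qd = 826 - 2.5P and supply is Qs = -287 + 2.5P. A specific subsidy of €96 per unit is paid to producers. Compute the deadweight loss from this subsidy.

Deadweight loss = €5760

Pre-subsidy: 826 - 2.5P = -287 + 2.5P gives P* = 222.6, Q* = 269.5.
With the subsidy, sellers receive Ps = Pb + 96 for each unit, where Pb is the price buyers pay.
Supply in terms of Pb becomes Qs = -287 + 2.5(Pb + 96) = -47 + 2.5Pb. Setting this equal to demand: 826 - 2.5Pb = -47 + 2.5Pb, so Pb = 174.6.
Sellers receive Ps = 174.6 + 96 = 270.6; Q' = 826 − 2.5·174.6 = 389.5.
The subsidy expands output by 389.5 − 269.5 = 120 past the efficient level; on those units the gap between marginal cost and willingness to pay runs from 0 up to 96.
DWL = ½ × 96 × 120 = 5760.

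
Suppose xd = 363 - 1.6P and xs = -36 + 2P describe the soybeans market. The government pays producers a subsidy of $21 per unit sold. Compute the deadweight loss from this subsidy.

Deadweight loss = $196

Pre-subsidy: 363 - 1.6P = -36 + 2P gives P* = 665/6, x* = 557/3.
With the subsidy, sellers receive Ps = Pb + 21 for each unit, where Pb is the price buyers pay.
Supply in terms of Pb becomes xs = -36 + 2(Pb + 21) = 6 + 2Pb. Setting this equal to demand: 363 - 1.6Pb = 6 + 2Pb, so Pb = 595/6.
Sellers receive Ps = 595/6 + 21 = 721/6; x' = 363 − 1.6·(595/6) = 613/3.
The subsidy expands output by 613/3 − 557/3 = 56/3 past the efficient level; on those units the gap between marginal cost and willingness to pay runs from 0 up to 21.
DWL = ½ × 21 × 56/3 = 196.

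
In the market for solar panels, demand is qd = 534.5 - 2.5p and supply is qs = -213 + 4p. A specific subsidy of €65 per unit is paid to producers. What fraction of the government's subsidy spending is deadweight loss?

Pre-subsidy: 534.5 - 2.5p = -213 + 4p gives p* = 115, q* = 247.
With the subsidy, sellers receive ps = pb + 65 for each unit, where pb is the price buyers pay.
Supply in terms of pb becomes qs = -213 + 4(pb + 65) = 47 + 4pb. Setting this equal to demand: 534.5 - 2.5pb = 47 + 4pb, so pb = 75.
Sellers receive ps = 75 + 65 = 140; q' = 534.5 − 2.5·75 = 347.
ΔCS = ½(247 + 347)(115 − 75) = 11880; ΔPS = ½(247 + 347)(140 − 115) = 7425.
Government spending = 65 × 347 = 22555.
DWL = ½ × 65 × (347 − 247) = 3250; fraction = 3250 / 22555 = 50/347.

DWL / government spending = 50/347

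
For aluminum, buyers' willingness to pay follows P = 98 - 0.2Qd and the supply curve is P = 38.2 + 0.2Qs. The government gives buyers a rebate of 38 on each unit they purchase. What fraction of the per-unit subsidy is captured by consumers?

Consumer share = 0.5

Pre-subsidy: 98 - 0.2Q = 38.2 + 0.2Q gives Q* = 149.5 and P* = 68.1.
With the rebate, buyers effectively pay Pb = Ps − 38, where Ps is the price sellers receive.
On the curves, Pb = 98 - 0.2Q and Ps = 38.2 + 0.2Q; the wedge Ps − Pb = 38 gives 38.2 + 0.2Q − (98 - 0.2Q) = 38, so Q' = 244.5.
Then Pb = 98 − 0.2·244.5 = 49.1 and Ps = 38.2 + 0.2·244.5 = 87.1.
Buyers' price falls by P* − Pb = 68.1 − 49.1 = 19; sellers' price rises by Ps − P* = 87.1 − 68.1 = 19.
So consumers capture 19/38 = 0.5 of each unit of subsidy.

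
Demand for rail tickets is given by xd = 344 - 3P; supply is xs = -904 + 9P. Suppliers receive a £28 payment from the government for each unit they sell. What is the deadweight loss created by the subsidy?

Deadweight loss = £882

Pre-subsidy: 344 - 3P = -904 + 9P gives P* = 104, x* = 32.
With the subsidy, sellers receive Ps = Pb + 28 for each unit, where Pb is the price buyers pay.
Supply in terms of Pb becomes xs = -904 + 9(Pb + 28) = -652 + 9Pb. Setting this equal to demand: 344 - 3Pb = -652 + 9Pb, so Pb = 83.
Sellers receive Ps = 83 + 28 = 111; x' = 344 − 3·83 = 95.
The subsidy expands output by 95 − 32 = 63 past the efficient level; on those units the gap between marginal cost and willingness to pay runs from 0 up to 28.
DWL = ½ × 28 × 63 = 882.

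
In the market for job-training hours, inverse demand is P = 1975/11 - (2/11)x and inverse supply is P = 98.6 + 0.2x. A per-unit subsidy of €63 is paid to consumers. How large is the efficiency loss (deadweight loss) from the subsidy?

Deadweight loss = €5197.5

Pre-subsidy: 1975/11 - (2/11)x = 98.6 + 0.2x gives x* = 212 and P* = 141.
With the rebate, buyers effectively pay Pb = Ps − 63, where Ps is the price sellers receive.
On the curves, Pb = 1975/11 - (2/11)x and Ps = 98.6 + 0.2x; the wedge Ps − Pb = 63 gives 98.6 + 0.2x − (1975/11 - (2/11)x) = 63, so x' = 377.
Then Pb = 1975/11 − (2/11)·377 = 111 and Ps = 98.6 + 0.2·377 = 174.
The subsidy expands output by 377 − 212 = 165 past the efficient level; on those units the gap between marginal cost and willingness to pay runs from 0 up to 63.
DWL = ½ × 63 × 165 = 5197.5.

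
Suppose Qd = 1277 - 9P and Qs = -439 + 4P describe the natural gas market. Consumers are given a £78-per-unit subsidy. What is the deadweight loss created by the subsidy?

Deadweight loss = £8424

Pre-subsidy: 1277 - 9P = -439 + 4P gives P* = 132, Q* = 89.
With the rebate, buyers effectively pay Pb = Ps − 78, where Ps is the price sellers receive.
Demand in terms of Ps becomes Qd = 1277 − 9(Ps − 78) = 1979 - 9Ps. Setting this equal to supply: 1979 - 9Ps = -439 + 4Ps, so Ps = 186.
Buyers pay Pb = 186 − 78 = 108; Q' = -439 + 4·186 = 305.
The subsidy expands output by 305 − 89 = 216 past the efficient level; on those units the gap between marginal cost and willingness to pay runs from 0 up to 78.
DWL = ½ × 78 × 216 = 8424.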